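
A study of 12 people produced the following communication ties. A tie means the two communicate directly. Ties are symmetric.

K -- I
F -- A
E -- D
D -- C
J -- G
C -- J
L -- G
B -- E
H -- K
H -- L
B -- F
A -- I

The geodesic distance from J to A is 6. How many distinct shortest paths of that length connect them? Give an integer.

The shortest distance is 6. The length-6 paths are: J–G–L–H–K–I–A; J–C–D–E–B–F–A.
That gives 2 distinct shortest paths.

2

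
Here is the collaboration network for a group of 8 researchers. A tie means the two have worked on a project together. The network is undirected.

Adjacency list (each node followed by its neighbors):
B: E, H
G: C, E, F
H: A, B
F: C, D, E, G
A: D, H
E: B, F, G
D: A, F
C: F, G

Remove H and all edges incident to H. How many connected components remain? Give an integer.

H's neighbors (A and B) remain reachable from one another through other ties, so the rest of the network stays in one piece.

1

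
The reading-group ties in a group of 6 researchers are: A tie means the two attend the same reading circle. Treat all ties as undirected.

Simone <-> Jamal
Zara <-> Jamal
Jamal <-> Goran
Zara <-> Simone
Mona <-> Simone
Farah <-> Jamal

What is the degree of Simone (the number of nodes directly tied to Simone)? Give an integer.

Simone is directly tied to Jamal, Mona, and Zara. That is 3 neighbors, so the degree of Simone is 3.

3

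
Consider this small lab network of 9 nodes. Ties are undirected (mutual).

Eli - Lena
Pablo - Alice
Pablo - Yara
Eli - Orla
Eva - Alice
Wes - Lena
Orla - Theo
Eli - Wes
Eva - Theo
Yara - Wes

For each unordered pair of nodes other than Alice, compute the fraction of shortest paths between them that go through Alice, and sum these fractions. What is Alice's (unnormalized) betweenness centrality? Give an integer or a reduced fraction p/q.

Pairs whose geodesics pass through Alice — Pablo–Eva: 1; Pablo–Theo: 1; Pablo–Orla: 1/2; Eva–Wes: 1/2; Eva–Yara: 1; Theo–Yara: 1/2.
All other pairs contribute 0.
Summing the contributions gives betweenness(Alice) = 9/2.

9/2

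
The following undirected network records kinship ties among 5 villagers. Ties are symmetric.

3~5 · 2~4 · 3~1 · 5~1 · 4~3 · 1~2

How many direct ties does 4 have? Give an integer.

4 is directly tied to 2 and 3. That is 2 neighbors, so the degree of 4 is 2.

2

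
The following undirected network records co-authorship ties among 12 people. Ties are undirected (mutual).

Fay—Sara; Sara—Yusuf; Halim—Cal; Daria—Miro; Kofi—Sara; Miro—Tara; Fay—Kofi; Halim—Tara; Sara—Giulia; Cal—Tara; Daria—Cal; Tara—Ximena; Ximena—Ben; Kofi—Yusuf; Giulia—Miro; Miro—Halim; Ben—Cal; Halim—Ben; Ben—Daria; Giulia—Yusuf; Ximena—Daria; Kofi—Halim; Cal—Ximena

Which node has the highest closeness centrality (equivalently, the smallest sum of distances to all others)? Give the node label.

Halim

Farness (sum of distances to all others) for each node — Ben:22, Cal:21, Daria:23, Fay:28, Giulia:22, Halim:17, Kofi:20, Miro:19, Sara:24, Tara:21, Ximena:26, Yusuf:25.
The smallest farness is 17, for Halim, so Halim has the highest closeness.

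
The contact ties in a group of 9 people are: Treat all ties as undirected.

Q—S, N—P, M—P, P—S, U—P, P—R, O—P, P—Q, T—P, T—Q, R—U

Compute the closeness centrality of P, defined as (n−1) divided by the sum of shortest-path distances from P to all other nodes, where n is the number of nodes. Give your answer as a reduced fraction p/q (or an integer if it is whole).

Distances from P: M:1, N:1, O:1, Q:1, R:1, S:1, T:1, U:1. Sum = 8.
n = 9, so closeness = 8/8 = 1.

1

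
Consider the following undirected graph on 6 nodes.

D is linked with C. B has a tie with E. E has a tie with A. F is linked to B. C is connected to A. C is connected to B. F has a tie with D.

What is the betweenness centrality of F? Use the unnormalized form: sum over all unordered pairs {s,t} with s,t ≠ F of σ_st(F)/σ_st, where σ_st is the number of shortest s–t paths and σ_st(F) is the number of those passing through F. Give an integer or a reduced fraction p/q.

Pairs whose geodesics pass through F — E–D: 1/3; B–D: 1/2.
All other pairs contribute 0.
Summing the contributions gives betweenness(F) = 5/6.

5/6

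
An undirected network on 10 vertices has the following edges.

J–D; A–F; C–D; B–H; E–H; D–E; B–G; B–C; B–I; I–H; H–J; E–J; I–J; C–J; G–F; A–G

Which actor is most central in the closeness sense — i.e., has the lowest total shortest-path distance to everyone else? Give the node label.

B

Farness (sum of distances to all others) for each node — A:25, B:14, C:17, D:20, E:20, F:25, G:18, H:16, I:17, J:18.
The smallest farness is 14, for B, so B has the highest closeness.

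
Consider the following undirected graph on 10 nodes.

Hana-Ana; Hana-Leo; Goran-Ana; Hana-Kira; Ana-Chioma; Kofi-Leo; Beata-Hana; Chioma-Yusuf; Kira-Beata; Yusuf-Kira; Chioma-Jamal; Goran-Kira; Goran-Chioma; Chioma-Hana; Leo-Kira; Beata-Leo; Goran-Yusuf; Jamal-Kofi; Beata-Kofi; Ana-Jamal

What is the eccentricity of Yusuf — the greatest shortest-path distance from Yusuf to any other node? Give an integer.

3

Distances from Yusuf: Ana:2, Beata:2, Chioma:1, Goran:1, Hana:2, Jamal:2, Kira:1, Kofi:3, Leo:2.
The largest is 3 (to Kofi), so the eccentricity of Yusuf is 3.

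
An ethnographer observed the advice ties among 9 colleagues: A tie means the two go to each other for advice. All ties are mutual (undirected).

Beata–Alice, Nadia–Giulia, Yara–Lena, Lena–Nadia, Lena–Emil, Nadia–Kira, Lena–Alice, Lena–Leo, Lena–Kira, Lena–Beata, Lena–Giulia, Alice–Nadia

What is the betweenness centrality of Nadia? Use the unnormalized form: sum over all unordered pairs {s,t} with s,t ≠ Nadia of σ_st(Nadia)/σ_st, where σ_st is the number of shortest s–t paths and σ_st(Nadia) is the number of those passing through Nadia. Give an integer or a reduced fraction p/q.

3/2

Pairs whose geodesics pass through Nadia — Giulia–Kira: 1/2; Giulia–Alice: 1/2; Kira–Alice: 1/2.
All other pairs contribute 0.
Summing the contributions gives betweenness(Nadia) = 3/2.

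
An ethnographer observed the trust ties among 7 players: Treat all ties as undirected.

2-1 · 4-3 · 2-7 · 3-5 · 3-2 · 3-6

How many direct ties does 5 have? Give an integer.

5 is directly tied to 3. That is 1 neighbor, so the degree of 5 is 1.

1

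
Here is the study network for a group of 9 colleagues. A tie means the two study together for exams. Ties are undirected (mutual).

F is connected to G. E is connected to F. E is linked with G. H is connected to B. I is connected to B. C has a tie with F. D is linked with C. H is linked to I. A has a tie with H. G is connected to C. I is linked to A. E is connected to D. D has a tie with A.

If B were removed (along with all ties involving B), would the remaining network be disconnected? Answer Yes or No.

No

Even without B, every remaining node can still reach every other (the residual graph is connected), so B is not a cut vertex.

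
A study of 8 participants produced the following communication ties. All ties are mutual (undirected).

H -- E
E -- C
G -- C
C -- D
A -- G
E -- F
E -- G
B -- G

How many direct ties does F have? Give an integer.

1

F is directly tied to E. That is 1 neighbor, so the degree of F is 1.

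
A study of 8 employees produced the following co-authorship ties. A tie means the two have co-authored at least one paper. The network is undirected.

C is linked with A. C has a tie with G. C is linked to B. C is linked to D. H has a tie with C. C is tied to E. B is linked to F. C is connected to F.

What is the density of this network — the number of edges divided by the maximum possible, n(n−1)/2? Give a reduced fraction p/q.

There are 8 edges and 8 nodes, so the maximum possible is C(8,2) = 28.
Density = 8/28 = 2/7.

2/7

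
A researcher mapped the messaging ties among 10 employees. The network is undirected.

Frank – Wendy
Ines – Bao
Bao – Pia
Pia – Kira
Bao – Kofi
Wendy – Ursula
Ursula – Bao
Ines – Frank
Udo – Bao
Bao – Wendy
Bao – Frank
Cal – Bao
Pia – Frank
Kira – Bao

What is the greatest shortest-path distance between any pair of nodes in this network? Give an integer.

Eccentricity of each node (its greatest distance to any other): Bao:1, Cal:2, Frank:2, Ines:2, Kira:2, Kofi:2, Pia:2, Udo:2, Ursula:2, Wendy:2.
The maximum eccentricity is 2, realized for instance by the pair Frank–Cal via Frank – Bao – Cal. So the diameter is 2.

2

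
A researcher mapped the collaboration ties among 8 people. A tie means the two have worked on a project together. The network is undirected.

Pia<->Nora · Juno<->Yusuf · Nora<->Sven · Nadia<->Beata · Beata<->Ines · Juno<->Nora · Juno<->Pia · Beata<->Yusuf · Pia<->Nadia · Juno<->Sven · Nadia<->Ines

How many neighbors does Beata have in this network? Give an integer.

Beata is directly tied to Ines, Nadia, and Yusuf. That is 3 neighbors, so the degree of Beata is 3.

3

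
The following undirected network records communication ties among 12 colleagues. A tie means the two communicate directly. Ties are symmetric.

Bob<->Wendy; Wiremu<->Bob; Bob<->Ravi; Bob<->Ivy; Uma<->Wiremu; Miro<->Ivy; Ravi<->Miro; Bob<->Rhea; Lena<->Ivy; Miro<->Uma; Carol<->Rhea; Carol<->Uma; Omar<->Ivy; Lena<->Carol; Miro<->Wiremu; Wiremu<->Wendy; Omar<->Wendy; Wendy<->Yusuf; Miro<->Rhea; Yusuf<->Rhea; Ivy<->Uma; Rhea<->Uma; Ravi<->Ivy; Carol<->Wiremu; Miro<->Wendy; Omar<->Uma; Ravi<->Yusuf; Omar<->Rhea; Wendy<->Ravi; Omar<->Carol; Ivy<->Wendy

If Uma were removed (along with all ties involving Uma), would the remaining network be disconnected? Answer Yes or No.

Even without Uma, every remaining node can still reach every other (the residual graph is connected), so Uma is not a cut vertex.

No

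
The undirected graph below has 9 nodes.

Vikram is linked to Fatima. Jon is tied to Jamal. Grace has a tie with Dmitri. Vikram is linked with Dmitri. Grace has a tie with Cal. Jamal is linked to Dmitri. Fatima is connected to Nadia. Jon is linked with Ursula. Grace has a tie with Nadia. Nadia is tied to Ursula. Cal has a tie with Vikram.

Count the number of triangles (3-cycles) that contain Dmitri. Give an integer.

0

Dmitri's neighbors are Grace, Jamal, and Vikram, but none of them are tied to each other, so no triangle contains Dmitri.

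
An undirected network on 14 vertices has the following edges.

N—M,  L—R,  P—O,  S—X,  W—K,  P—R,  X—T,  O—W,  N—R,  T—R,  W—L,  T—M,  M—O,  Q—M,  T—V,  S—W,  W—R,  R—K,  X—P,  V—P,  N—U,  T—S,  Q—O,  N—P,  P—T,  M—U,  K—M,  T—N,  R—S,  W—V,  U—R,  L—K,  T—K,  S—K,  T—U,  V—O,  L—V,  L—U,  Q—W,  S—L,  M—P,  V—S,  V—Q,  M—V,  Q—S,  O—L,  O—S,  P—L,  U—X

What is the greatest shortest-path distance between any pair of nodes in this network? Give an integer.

2

Eccentricity of each node (its greatest distance to any other): K:2, L:2, M:2, N:2, O:2, P:2, Q:2, R:2, S:2, T:2, U:2, V:2, W:2, X:2.
The maximum eccentricity is 2, realized for instance by the pair Q–P via Q – O – P. So the diameter is 2.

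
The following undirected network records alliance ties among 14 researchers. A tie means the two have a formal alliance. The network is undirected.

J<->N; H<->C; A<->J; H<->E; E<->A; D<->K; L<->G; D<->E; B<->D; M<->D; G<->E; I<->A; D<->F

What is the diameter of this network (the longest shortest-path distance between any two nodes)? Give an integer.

Eccentricity of each node (its greatest distance to any other): A:3, B:5, C:5, D:4, E:3, F:5, G:4, H:4, I:4, J:4, K:5, L:5, M:5, N:5.
The maximum eccentricity is 5, realized for instance by the pair F–N via F – D – E – A – J – N. So the diameter is 5.

5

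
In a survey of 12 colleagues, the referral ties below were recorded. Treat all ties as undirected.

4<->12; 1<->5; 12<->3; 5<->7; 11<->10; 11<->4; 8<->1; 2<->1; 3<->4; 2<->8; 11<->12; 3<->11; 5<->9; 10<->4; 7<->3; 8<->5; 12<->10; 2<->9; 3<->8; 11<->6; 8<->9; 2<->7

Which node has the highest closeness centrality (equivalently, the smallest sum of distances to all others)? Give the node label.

Farness (sum of distances to all others) for each node — 1:26, 2:25, 3:17, 4:22, 5:25, 6:31, 7:21, 8:19, 9:26, 10:29, 11:21, 12:22.
The smallest farness is 17, for 3, so 3 has the highest closeness.

3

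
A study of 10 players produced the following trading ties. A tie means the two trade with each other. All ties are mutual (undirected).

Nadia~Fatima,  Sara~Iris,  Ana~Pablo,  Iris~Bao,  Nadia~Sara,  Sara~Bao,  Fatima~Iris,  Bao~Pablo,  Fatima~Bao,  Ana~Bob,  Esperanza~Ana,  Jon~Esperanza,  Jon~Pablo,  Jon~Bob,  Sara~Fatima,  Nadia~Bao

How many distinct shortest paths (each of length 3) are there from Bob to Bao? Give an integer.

2

The shortest distance is 3. The length-3 paths are: Bob–Ana–Pablo–Bao; Bob–Jon–Pablo–Bao.
That gives 2 distinct shortest paths.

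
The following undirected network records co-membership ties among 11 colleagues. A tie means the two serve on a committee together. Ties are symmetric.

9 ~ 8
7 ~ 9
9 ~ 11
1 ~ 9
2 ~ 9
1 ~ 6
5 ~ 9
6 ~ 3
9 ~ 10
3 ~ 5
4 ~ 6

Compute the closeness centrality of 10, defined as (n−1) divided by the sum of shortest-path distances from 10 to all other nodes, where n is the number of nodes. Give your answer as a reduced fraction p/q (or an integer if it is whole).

Distances from 10: 1:2, 2:2, 3:3, 4:4, 5:2, 6:3, 7:2, 8:2, 9:1, 11:2. Sum = 23.
n = 11, so closeness = 10/23.

10/23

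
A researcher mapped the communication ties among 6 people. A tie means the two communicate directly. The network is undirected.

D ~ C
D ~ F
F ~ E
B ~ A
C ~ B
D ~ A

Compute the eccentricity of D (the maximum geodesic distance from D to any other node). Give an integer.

2

Distances from D: A:1, B:2, C:1, E:2, F:1.
The largest is 2 (to E and B), so the eccentricity of D is 2.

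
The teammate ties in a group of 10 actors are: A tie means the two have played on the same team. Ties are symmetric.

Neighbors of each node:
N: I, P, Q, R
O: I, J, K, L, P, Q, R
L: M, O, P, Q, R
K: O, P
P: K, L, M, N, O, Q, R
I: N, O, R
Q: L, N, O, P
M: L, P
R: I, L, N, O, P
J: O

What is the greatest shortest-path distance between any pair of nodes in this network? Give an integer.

Eccentricity of each node (its greatest distance to any other): I:3, J:3, K:2, L:2, M:3, N:3, O:2, P:2, Q:2, R:2.
The maximum eccentricity is 3, realized for instance by the pair I–M via I – R – L – M. So the diameter is 3.

3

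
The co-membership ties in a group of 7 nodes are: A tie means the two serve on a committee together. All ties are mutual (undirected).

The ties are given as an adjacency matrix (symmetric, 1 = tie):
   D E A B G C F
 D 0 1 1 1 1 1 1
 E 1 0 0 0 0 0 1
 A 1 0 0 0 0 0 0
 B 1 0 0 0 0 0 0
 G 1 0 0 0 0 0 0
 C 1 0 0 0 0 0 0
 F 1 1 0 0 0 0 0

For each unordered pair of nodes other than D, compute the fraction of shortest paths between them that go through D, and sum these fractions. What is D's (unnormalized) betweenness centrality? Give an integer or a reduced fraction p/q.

14

Pairs whose geodesics pass through D — E–A: 1; E–B: 1; E–G: 1; E–C: 1; A–B: 1; A–G: 1; A–C: 1; A–F: 1; B–G: 1; B–C: 1; B–F: 1; G–C: 1; G–F: 1; C–F: 1.
All other pairs contribute 0.
Summing the contributions gives betweenness(D) = 14.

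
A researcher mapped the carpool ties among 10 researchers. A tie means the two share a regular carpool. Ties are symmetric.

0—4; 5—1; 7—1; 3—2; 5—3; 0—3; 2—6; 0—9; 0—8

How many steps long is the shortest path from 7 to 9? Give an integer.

5

One shortest route is 7 – 1 – 5 – 3 – 0 – 9, which uses 5 edges, and at distance 4 from 7 we only reach {0, 2}, which does not include 9. So d(7,9) = 5.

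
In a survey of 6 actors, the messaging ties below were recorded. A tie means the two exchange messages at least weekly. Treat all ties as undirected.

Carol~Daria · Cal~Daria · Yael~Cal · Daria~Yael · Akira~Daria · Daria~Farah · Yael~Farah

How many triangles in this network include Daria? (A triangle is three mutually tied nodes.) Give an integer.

2

Daria's neighbors: Akira, Cal, Carol, Farah, and Yael.
Neighbor pairs that are themselves tied: Daria–Cal–Yael; Daria–Farah–Yael. Each forms one triangle with Daria, for 2 in total.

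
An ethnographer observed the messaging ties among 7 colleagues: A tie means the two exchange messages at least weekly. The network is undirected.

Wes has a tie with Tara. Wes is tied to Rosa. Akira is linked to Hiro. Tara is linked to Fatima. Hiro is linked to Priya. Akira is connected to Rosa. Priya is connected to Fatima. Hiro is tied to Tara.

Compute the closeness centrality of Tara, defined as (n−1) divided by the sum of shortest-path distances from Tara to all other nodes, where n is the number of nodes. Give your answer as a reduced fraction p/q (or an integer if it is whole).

2/3

Distances from Tara: Akira:2, Fatima:1, Hiro:1, Priya:2, Rosa:2, Wes:1. Sum = 9.
n = 7, so closeness = 6/9 = 2/3.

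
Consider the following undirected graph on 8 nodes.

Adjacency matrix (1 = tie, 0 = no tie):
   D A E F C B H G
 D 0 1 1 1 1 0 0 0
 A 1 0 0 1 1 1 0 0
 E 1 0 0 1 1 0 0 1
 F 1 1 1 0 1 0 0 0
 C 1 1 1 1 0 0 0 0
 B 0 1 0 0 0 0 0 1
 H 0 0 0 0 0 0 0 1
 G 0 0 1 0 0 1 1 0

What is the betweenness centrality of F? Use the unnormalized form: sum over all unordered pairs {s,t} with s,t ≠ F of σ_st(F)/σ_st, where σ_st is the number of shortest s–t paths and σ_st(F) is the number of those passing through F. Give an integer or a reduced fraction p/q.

1/3

Pairs whose geodesics pass through F — A–E: 1/3.
All other pairs contribute 0.
Summing the contributions gives betweenness(F) = 1/3.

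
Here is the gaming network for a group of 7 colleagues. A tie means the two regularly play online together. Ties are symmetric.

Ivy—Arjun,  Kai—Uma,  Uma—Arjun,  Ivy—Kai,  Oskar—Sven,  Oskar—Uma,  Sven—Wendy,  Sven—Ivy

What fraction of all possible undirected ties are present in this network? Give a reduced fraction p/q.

There are 8 edges and 7 nodes, so the maximum possible is C(7,2) = 21.
Density = 8/21.

8/21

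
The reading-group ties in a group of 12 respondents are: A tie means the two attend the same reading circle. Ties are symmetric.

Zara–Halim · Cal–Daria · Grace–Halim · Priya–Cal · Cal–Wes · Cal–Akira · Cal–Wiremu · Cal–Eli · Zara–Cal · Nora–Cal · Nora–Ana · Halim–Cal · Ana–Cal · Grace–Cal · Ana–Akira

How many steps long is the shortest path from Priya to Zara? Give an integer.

One shortest route is Priya – Cal – Zara, which uses 2 edges, and Priya and Zara are not directly tied, so nothing shorter exists. So d(Priya,Zara) = 2.

2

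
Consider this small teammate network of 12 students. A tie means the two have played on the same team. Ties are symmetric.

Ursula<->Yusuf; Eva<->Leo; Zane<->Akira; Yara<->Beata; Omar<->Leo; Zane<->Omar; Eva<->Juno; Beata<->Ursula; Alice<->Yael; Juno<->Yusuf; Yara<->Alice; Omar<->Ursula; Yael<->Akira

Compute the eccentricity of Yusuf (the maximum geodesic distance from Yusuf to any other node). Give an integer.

Distances from Yusuf: Akira:4, Alice:4, Beata:2, Eva:2, Juno:1, Leo:3, Omar:2, Ursula:1, Yael:5, Yara:3, Zane:3.
The largest is 5 (to Yael), so the eccentricity of Yusuf is 5.

5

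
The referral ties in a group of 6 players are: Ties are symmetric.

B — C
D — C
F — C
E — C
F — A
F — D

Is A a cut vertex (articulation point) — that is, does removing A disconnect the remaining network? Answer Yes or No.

No

Even without A, every remaining node can still reach every other (the residual graph is connected), so A is not a cut vertex.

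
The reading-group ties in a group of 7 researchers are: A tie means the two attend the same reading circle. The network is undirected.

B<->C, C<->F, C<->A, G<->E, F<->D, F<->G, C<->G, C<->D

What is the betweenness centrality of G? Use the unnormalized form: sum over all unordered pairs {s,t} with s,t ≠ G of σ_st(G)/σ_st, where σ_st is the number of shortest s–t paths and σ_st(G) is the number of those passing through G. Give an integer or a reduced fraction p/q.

5

Pairs whose geodesics pass through G — A–E: 1; E–B: 1; E–D: 2/2; E–F: 1; E–C: 1.
All other pairs contribute 0.
Summing the contributions gives betweenness(G) = 5.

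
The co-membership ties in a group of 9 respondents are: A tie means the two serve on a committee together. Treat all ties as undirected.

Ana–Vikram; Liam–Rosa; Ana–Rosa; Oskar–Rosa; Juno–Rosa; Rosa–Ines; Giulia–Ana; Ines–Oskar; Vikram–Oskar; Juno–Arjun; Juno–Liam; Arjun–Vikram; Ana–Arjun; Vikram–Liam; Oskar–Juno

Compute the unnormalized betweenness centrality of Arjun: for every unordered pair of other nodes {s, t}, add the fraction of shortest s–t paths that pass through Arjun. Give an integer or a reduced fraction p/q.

Pairs whose geodesics pass through Arjun — Juno–Vikram: 1/3; Juno–Giulia: 1/2; Juno–Ana: 1/2.
All other pairs contribute 0.
Summing the contributions gives betweenness(Arjun) = 4/3.

4/3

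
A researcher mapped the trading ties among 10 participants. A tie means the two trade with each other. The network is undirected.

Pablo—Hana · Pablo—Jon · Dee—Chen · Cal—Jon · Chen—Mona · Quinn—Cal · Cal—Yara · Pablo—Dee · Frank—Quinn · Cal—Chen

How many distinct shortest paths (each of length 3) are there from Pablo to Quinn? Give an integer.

1

The shortest distance is 3, and the only length-3 path is Pablo–Jon–Cal–Quinn. So there is exactly 1 shortest path.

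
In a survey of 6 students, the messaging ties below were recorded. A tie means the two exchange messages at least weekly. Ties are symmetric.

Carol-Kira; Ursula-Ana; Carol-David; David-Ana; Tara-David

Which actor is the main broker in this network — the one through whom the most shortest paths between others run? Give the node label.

David

Unnormalized betweenness of each node: Ana:4, Carol:4, David:8, Kira:0, Tara:0, Ursula:0.
David has the largest value, 8, making it the main broker — the node through which the most shortest paths run.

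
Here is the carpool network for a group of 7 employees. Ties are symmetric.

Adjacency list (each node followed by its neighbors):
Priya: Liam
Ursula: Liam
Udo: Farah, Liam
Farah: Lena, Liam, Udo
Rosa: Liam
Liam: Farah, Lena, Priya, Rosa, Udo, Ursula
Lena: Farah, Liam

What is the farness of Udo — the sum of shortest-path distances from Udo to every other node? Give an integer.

Distances from Udo: Farah:1, Lena:2, Liam:1, Priya:2, Rosa:2, Ursula:2.
Sum = 1 + 2 + 1 + 2 + 2 + 2 = 10.

10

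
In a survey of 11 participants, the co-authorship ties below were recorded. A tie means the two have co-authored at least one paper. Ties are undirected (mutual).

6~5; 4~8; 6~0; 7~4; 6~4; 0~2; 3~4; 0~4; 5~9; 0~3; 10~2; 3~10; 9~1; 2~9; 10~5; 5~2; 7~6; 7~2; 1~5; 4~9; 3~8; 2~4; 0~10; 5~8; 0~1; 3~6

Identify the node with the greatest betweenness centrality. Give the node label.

4

Unnormalized betweenness of each node: 0:379/84, 1:7/12, 2:31/7, 3:2, 4:577/84, 5:169/28, 6:103/42, 7:1/4, 8:7/12, 9:115/84, 10:11/12.
4 has the largest value, 577/84, making it the main broker — the node through which the most shortest paths run.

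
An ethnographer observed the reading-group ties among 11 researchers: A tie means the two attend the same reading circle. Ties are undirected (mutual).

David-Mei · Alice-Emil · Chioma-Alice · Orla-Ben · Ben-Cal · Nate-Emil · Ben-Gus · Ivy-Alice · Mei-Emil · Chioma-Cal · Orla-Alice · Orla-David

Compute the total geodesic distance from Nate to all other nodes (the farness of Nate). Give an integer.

30

Distances from Nate: Alice:2, Ben:4, Cal:4, Chioma:3, David:3, Emil:1, Gus:5, Ivy:3, Mei:2, Orla:3.
Sum = 2 + 4 + 4 + 3 + 3 + 1 + 5 + 3 + 2 + 3 = 30.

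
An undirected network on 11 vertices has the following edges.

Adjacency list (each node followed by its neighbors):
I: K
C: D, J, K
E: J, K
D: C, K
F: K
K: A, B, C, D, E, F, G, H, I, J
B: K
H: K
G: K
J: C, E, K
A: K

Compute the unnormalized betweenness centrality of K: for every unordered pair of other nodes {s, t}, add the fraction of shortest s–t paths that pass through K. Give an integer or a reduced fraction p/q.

41

Pairs whose geodesics pass through K — J–B: 1; J–G: 1; J–H: 1; J–D: 1/2; J–F: 1; J–I: 1; J–A: 1; B–C: 1; B–G: 1; B–H: 1; B–D: 1; B–F: 1; B–E: 1; B–I: 1 … (+28 more pairs).
All other pairs contribute 0.
Summing the contributions gives betweenness(K) = 41.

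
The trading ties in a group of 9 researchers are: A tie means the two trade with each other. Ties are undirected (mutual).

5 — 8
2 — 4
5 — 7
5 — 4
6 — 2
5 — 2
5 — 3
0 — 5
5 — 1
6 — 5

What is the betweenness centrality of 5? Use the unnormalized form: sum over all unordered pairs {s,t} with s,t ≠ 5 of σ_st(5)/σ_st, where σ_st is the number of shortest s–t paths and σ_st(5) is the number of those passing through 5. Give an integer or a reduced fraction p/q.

Pairs whose geodesics pass through 5 — 8–0: 1; 8–7: 1; 8–4: 1; 8–1: 1; 8–3: 1; 8–6: 1; 8–2: 1; 0–7: 1; 0–4: 1; 0–1: 1; 0–3: 1; 0–6: 1; 0–2: 1; 7–4: 1 … (+12 more pairs).
All other pairs contribute 0.
Summing the contributions gives betweenness(5) = 51/2.

51/2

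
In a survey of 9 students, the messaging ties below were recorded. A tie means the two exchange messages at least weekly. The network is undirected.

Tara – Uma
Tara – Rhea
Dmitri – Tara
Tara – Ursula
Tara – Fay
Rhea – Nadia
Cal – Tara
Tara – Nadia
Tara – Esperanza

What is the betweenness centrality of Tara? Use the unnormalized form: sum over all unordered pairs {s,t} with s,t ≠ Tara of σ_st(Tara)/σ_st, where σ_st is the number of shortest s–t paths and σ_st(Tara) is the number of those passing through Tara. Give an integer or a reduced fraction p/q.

Pairs whose geodesics pass through Tara — Uma–Rhea: 1; Uma–Dmitri: 1; Uma–Esperanza: 1; Uma–Ursula: 1; Uma–Nadia: 1; Uma–Fay: 1; Uma–Cal: 1; Rhea–Dmitri: 1; Rhea–Esperanza: 1; Rhea–Ursula: 1; Rhea–Fay: 1; Rhea–Cal: 1; Dmitri–Esperanza: 1; Dmitri–Ursula: 1 … (+13 more pairs).
All other pairs contribute 0.
Summing the contributions gives betweenness(Tara) = 27.

27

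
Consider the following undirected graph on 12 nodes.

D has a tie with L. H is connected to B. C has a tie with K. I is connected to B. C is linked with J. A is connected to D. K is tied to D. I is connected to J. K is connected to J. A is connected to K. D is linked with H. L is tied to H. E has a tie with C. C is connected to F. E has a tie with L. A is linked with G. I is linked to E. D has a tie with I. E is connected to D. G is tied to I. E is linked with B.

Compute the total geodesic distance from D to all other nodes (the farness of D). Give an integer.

17

Distances from D: A:1, B:2, C:2, E:1, F:3, G:2, H:1, I:1, J:2, K:1, L:1.
Sum = 1 + 2 + 2 + 1 + 3 + 2 + 1 + 1 + 2 + 1 + 1 = 17.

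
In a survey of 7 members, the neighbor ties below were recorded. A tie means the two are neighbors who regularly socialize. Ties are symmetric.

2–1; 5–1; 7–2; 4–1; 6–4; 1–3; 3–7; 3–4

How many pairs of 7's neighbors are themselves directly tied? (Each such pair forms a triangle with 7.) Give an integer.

0

7's neighbors are 2 and 3, but none of them are tied to each other, so no triangle contains 7.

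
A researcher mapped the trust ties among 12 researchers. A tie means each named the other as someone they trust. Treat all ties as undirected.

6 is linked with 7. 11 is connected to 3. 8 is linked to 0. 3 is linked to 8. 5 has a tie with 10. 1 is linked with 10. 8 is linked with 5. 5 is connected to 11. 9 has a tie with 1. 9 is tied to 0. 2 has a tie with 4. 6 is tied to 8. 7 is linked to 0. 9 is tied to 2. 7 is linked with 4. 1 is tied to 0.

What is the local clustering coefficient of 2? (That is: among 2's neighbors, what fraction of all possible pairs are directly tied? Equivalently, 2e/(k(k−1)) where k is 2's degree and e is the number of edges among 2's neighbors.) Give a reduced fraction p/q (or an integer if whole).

2's neighbors: 4 and 9 (k = 2).
Possible neighbor pairs: C(2,2) = 1. Edges among them: none → e = 0.
Clustering(2) = 0/1.

0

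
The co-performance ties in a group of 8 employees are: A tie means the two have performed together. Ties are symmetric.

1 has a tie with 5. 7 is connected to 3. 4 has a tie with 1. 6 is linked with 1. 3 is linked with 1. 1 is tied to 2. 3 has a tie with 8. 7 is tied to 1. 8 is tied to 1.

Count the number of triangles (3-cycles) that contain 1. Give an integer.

1's neighbors: 2, 3, 4, 5, 6, 7, and 8.
Neighbor pairs that are themselves tied: 1–3–7; 1–3–8. Each forms one triangle with 1, for 2 in total.

2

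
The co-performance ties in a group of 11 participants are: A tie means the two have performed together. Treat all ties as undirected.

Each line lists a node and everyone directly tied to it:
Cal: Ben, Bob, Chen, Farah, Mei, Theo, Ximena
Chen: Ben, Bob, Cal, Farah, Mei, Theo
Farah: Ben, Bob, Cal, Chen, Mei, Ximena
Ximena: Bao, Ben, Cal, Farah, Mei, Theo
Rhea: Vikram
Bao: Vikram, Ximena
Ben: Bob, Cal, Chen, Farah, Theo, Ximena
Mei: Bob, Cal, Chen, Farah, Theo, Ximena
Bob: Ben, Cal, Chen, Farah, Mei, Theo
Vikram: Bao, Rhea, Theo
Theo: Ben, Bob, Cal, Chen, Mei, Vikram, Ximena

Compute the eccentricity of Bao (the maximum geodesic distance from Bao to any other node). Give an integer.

3

Distances from Bao: Ben:2, Bob:3, Cal:2, Chen:3, Farah:2, Mei:2, Rhea:2, Theo:2, Vikram:1, Ximena:1.
The largest is 3 (to Chen and Bob), so the eccentricity of Bao is 3.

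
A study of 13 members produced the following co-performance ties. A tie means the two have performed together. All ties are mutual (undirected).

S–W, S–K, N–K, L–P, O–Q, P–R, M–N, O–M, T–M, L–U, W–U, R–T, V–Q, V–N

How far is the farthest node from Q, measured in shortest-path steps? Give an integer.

Distances from Q: K:3, L:6, M:2, N:2, O:1, P:5, R:4, S:4, T:3, U:6, V:1, W:5.
The largest is 6 (to L and U), so the eccentricity of Q is 6.

6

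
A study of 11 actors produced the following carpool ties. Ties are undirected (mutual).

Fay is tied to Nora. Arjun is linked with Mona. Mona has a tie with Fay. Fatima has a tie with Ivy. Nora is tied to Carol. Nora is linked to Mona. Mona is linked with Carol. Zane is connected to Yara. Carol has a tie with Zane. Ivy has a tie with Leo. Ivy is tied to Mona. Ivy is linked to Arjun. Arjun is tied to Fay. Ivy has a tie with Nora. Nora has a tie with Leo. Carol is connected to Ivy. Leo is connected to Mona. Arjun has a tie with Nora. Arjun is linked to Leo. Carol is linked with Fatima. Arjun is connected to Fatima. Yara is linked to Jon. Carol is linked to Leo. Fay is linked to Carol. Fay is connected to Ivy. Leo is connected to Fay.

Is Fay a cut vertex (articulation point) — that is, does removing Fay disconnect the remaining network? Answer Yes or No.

No

Even without Fay, every remaining node can still reach every other (the residual graph is connected), so Fay is not a cut vertex.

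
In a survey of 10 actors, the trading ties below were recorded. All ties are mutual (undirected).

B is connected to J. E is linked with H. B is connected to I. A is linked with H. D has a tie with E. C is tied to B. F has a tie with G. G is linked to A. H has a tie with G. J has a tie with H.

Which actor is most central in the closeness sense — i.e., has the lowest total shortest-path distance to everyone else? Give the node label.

Farness (sum of distances to all others) for each node — A:22, B:22, C:30, D:30, E:22, F:29, G:21, H:16, I:30, J:18.
The smallest farness is 16, for H, so H has the highest closeness.

H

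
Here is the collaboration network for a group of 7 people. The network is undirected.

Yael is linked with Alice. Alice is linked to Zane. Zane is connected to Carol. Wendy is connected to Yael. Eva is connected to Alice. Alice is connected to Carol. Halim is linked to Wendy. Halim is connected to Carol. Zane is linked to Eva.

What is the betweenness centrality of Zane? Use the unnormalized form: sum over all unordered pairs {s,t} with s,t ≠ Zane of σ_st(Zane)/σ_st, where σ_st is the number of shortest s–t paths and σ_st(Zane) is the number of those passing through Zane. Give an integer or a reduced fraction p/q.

Pairs whose geodesics pass through Zane — Carol–Eva: 1/2; Halim–Eva: 1/2.
All other pairs contribute 0.
Summing the contributions gives betweenness(Zane) = 1.

1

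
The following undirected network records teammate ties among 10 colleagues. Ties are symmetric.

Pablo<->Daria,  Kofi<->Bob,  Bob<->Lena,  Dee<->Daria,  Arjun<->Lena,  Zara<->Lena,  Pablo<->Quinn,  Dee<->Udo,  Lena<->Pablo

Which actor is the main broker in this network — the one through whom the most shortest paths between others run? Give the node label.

Lena

Unnormalized betweenness of each node: Arjun:0, Bob:8, Daria:14, Dee:8, Kofi:0, Lena:25, Pablo:23, Quinn:0, Udo:0, Zara:0.
Lena has the largest value, 25, making it the main broker — the node through which the most shortest paths run.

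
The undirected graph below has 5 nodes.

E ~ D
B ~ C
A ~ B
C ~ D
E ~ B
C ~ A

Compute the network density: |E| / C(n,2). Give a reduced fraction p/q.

3/5

There are 6 edges and 5 nodes, so the maximum possible is C(5,2) = 10.
Density = 6/10 = 3/5.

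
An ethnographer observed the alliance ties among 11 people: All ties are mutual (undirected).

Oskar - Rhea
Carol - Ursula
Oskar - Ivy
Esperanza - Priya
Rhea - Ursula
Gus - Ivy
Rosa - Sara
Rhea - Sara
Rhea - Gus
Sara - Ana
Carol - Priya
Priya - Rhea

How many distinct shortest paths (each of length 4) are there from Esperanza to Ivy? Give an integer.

The shortest distance is 4. The length-4 paths are: Esperanza–Priya–Rhea–Oskar–Ivy; Esperanza–Priya–Rhea–Gus–Ivy.
That gives 2 distinct shortest paths.

2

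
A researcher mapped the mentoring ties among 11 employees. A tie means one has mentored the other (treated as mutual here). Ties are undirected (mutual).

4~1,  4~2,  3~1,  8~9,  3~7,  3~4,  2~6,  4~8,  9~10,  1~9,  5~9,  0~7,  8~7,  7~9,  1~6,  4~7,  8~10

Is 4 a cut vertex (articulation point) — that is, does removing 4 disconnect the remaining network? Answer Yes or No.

No

Even without 4, every remaining node can still reach every other (the residual graph is connected), so 4 is not a cut vertex.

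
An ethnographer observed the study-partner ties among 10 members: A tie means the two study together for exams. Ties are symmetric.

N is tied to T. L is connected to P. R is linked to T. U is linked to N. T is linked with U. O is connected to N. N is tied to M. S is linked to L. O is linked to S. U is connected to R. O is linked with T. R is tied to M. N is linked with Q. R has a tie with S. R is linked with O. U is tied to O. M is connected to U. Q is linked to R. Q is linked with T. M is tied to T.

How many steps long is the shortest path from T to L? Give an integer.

One shortest route is T – R – S – L, which uses 3 edges, and at distance 2 from T we only reach {S}, which does not include L. So d(T,L) = 3.

3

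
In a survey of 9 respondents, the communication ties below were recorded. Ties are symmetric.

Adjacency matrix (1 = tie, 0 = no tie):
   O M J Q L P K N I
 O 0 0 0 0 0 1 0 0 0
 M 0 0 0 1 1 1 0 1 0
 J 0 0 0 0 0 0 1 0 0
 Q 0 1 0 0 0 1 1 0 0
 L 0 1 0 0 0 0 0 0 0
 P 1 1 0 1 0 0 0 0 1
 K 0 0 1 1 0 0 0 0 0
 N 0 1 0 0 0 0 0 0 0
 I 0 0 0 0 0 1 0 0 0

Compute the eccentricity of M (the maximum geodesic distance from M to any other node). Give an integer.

Distances from M: I:2, J:3, K:2, L:1, N:1, O:2, P:1, Q:1.
The largest is 3 (to J), so the eccentricity of M is 3.

3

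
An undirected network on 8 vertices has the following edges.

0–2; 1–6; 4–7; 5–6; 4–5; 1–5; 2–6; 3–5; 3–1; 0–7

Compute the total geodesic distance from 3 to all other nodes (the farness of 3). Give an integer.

Distances from 3: 0:4, 1:1, 2:3, 4:2, 5:1, 6:2, 7:3.
Sum = 4 + 1 + 3 + 2 + 1 + 2 + 3 = 16.

16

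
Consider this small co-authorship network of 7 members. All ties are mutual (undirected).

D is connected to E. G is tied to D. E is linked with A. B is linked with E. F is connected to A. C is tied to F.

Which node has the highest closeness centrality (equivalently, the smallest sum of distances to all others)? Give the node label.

E

Farness (sum of distances to all others) for each node — A:11, B:15, C:19, D:13, E:10, F:14, G:18.
The smallest farness is 10, for E, so E has the highest closeness.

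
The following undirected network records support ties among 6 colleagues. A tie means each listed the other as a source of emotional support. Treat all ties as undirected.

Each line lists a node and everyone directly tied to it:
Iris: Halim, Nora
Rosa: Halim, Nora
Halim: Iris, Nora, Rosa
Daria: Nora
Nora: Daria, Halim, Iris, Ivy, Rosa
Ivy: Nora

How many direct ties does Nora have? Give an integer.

5

Nora is directly tied to Daria, Halim, Iris, Ivy, and Rosa. That is 5 neighbors, so the degree of Nora is 5.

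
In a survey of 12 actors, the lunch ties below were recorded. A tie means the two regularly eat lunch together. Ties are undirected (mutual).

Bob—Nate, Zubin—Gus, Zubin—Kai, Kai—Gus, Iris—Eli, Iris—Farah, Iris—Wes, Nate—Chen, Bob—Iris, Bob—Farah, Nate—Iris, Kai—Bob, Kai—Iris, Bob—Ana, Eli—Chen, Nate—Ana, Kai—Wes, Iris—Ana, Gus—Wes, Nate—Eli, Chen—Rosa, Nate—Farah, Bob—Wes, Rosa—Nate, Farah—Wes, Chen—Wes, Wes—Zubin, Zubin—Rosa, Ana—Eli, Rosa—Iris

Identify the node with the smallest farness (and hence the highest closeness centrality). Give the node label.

Iris

Farness (sum of distances to all others) for each node — Ana:20, Bob:16, Chen:18, Eli:20, Farah:18, Gus:22, Iris:14, Kai:17, Nate:16, Rosa:18, Wes:15, Zubin:20.
The smallest farness is 14, for Iris, so Iris has the highest closeness.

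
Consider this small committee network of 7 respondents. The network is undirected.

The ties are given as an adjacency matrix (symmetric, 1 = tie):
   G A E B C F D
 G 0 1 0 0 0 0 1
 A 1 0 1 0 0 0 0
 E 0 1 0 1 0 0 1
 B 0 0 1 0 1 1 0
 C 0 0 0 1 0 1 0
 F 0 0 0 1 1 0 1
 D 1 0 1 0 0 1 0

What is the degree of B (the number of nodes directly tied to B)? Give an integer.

3

B is directly tied to C, E, and F. That is 3 neighbors, so the degree of B is 3.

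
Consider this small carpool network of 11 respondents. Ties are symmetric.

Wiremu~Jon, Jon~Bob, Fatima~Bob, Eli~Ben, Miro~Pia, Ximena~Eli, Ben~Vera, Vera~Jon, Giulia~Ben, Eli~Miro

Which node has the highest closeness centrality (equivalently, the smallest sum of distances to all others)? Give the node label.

Ben

Farness (sum of distances to all others) for each node — Ben:22, Bob:33, Eli:25, Fatima:42, Giulia:31, Jon:26, Miro:32, Pia:41, Vera:23, Wiremu:35, Ximena:34.
The smallest farness is 22, for Ben, so Ben has the highest closeness.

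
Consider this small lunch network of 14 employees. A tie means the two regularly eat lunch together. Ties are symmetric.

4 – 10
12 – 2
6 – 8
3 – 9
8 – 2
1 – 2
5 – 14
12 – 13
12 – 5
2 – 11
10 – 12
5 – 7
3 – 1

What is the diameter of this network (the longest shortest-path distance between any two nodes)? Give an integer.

6

Eccentricity of each node (its greatest distance to any other): 1:4, 2:3, 3:5, 4:6, 5:5, 6:5, 7:6, 8:4, 9:6, 10:5, 11:4, 12:4, 13:5, 14:6.
The maximum eccentricity is 6, realized for instance by the pair 7–9 via 7 – 5 – 12 – 2 – 1 – 3 – 9. So the diameter is 6.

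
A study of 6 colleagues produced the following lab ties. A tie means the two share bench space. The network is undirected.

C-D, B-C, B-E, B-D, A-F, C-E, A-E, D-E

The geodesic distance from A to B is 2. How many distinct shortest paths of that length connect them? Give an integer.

The shortest distance is 2, and the only length-2 path is A–E–B. So there is exactly 1 shortest path.

1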